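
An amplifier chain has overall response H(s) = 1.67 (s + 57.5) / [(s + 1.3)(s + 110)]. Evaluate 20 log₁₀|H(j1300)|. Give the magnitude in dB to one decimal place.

-57.8 dB

|j1300 + 57.5| = √(1300² + 57.5²) = 1301
|j1300 + 1.3| = √(1300² + 1.3²) = 1300
|j1300 + 110| = √(1300² + 110²) = 1305
|H(j1300)| = 1.67 × 1301 / (1300 × 1305) = 0.0012813
20 log₁₀(0.0012813) = -57.85 dB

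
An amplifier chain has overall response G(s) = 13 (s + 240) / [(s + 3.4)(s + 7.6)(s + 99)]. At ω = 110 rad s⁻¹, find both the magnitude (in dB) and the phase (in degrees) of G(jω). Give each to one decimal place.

|G| = -54.4 dB, ∠G = -197.7°

|j110 + 240| = √(110² + 240²) = 264
|j110 + 3.4| = √(110² + 3.4²) = 110.1
|j110 + 7.6| = √(110² + 7.6²) = 110.3
|j110 + 99| = √(110² + 99²) = 148
|G(j110)| = 13 × 264 / (110.1 × 110.3 × 148) = 0.0019112
20 log₁₀(0.0019112) = -54.37 dB
∠(j110 + 240) = arctan(110/240) = 24.62°
∠(j110 + 3.4) = arctan(110/3.4) = 88.23°
∠(j110 + 7.6) = arctan(110/7.6) = 86.05°
∠(j110 + 99) = arctan(110/99) = 48.01°
∠G(j110) = 24.62° − (88.23° + 86.05° + 48.01°) = -197.67°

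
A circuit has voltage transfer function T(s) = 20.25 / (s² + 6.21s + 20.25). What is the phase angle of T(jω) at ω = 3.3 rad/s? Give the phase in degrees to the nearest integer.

∠[(j3.3)² + 6.21(j3.3) + 20.25] = ∠[9.36 + j20.493] = 65.45°
∠T(j3.3) = −65.45° = -65.45°

-65°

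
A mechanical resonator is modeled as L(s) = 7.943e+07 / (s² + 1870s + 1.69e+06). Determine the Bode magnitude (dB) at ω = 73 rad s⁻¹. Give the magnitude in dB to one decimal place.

33.4 dB

|(j73)² + 1870(j73) + 1.69e+06| = |1.6847e+06 + j1.3651e+05| = 1.69e+06
|L(j73)| = 7.943e+07 / 1.69e+06 = 46.995
20 log₁₀(46.995) = 33.44 dB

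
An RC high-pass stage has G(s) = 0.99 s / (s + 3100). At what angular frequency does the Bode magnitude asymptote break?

The single real pole at s = −3100 gives a corner at ω = 3100 rad/s.

3100 rad/s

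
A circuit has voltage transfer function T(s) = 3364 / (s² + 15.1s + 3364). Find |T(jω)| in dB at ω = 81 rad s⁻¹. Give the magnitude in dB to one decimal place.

|(j81)² + 15.1(j81) + 3364| = |-3197 + j1223.1| = 3423
|T(j81)| = 3364 / 3423 = 0.98277
20 log₁₀(0.98277) = -0.15 dB

-0.2 dB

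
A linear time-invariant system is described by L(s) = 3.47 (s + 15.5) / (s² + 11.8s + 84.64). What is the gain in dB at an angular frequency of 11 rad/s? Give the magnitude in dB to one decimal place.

|j11 + 15.5| = √(11² + 15.5²) = 19.01
|(j11)² + 11.8(j11) + 84.64| = |-36.36 + j129.8| = 134.8
|L(j11)| = 3.47 × 19.01 / 134.8 = 0.48928
20 log₁₀(0.48928) = -6.21 dB

-6.2 dB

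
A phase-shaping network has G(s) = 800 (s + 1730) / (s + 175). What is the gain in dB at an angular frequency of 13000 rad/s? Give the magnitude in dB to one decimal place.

|j13000 + 1730| = √(13000² + 1730²) = 1.311e+04
|j13000 + 175| = √(13000² + 175²) = 1.3e+04
|G(j13000)| = 800 × 1.311e+04 / 1.3e+04 = 806.98
20 log₁₀(806.98) = 58.14 dB

58.1 dB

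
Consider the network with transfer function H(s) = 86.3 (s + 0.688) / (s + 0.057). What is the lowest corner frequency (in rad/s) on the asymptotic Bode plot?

0.057 rad/s

Break frequencies occur at each pole and zero magnitude: 0.057 rad/s, 0.688 rad/s.
The lowest is 0.057 rad/s.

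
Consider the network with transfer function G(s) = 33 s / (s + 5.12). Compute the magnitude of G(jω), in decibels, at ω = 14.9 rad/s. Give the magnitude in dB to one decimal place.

|j14.9| = 14.9
|j14.9 + 5.12| = √(14.9² + 5.12²) = 15.76
|G(j14.9)| = 33 × 14.9 / 15.76 = 31.209
20 log₁₀(31.209) = 29.89 dB

29.9 dB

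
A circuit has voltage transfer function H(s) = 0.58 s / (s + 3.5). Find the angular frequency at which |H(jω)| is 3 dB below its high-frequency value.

For a single-pole high-pass, the −3 dB point is at the pole: ω = 3.5 rad/s.

3.5 rad/s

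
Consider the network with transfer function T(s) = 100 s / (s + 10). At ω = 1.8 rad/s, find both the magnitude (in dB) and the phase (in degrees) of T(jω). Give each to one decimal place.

|T| = 25.0 dB, ∠T = 79.8°

|j1.8| = 1.8
|j1.8 + 10| = √(1.8² + 10²) = 10.16
|T(j1.8)| = 100 × 1.8 / 10.16 = 17.715
20 log₁₀(17.715) = 24.97 dB
∠(j1.8) = 90.00°
∠(j1.8 + 10) = arctan(1.8/10) = 10.20°
∠T(j1.8) = 90.00° − 10.20° = 79.80°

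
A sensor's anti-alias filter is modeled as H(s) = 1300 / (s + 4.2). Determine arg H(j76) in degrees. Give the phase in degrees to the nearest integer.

-87°

∠(j76 + 4.2) = arctan(76/4.2) = 86.84°
∠H(j76) = −86.84° = -86.84°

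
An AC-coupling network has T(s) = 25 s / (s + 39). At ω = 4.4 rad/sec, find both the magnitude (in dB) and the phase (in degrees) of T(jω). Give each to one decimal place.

|T| = 9.0 dB, ∠T = 83.6°

|j4.4| = 4.4
|j4.4 + 39| = √(4.4² + 39²) = 39.25
|T(j4.4)| = 25 × 4.4 / 39.25 = 2.8027
20 log₁₀(2.8027) = 8.95 dB
∠(j4.4) = 90.00°
∠(j4.4 + 39) = arctan(4.4/39) = 6.44°
∠T(j4.4) = 90.00° − 6.44° = 83.56°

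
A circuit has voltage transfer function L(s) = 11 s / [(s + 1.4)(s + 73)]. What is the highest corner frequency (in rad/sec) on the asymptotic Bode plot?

73 rad/sec

Break frequencies occur at each pole and zero magnitude: 1.4 rad/sec, 73 rad/sec.
The highest is 73 rad/sec.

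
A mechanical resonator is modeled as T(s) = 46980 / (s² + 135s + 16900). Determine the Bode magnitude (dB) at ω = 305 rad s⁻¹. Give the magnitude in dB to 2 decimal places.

-5.31 dB

|(j305)² + 135(j305) + 16900| = |-76125 + j41175| = 8.655e+04
|T(j305)| = 46980 / 8.655e+04 = 0.54283
20 log₁₀(0.54283) = -5.307 dB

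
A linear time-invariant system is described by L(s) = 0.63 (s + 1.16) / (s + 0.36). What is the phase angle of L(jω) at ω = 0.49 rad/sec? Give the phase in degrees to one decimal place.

∠(j0.49 + 1.16) = arctan(0.49/1.16) = 22.90°
∠(j0.49 + 0.36) = arctan(0.49/0.36) = 53.70°
∠L(j0.49) = 22.90° − 53.70° = -30.80°

-30.8°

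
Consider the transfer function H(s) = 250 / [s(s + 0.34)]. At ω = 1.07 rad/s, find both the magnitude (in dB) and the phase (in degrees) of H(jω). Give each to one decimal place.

|H| = 46.4 dB, ∠H = -162.4°

|j1.07 + 0.34| = √(1.07² + 0.34²) = 1.123
|j1.07| = 1.07
|H(j1.07)| = 250 / (1.123 × 1.07) = 208.11
20 log₁₀(208.11) = 46.37 dB
∠(j1.07 + 0.34) = arctan(1.07/0.34) = 72.37°
∠(j1.07) = 90.00°
∠H(j1.07) = − (72.37° + 90.00°) = -162.37°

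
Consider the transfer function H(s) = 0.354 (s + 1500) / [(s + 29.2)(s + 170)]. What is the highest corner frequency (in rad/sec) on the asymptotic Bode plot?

Break frequencies occur at each pole and zero magnitude: 29.2 rad/sec, 170 rad/sec, 1500 rad/sec.
The highest is 1500 rad/sec.

1500 rad/sec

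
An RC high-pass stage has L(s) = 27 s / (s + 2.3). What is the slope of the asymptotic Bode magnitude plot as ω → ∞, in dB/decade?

0 dB/decade

With 1 zero and 1 pole, the high-frequency asymptotic slope is 20 × (1 − 1) = 0 dB/decade.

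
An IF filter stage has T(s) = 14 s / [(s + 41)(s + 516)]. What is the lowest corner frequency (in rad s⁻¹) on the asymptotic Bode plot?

Break frequencies occur at each pole and zero magnitude: 41 rad s⁻¹, 516 rad s⁻¹.
The lowest is 41 rad s⁻¹.

41 rad s⁻¹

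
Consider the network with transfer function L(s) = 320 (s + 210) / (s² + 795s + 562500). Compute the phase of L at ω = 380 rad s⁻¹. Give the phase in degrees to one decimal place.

25.2°

∠(j380 + 210) = arctan(380/210) = 61.07°
∠[(j380)² + 795(j380) + 562500] = ∠[4.181e+05 + j3.021e+05] = 35.85°
∠L(j380) = 61.07° − 35.85° = 25.22°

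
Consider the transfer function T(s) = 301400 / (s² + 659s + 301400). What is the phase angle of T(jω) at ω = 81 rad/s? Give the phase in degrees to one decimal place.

∠[(j81)² + 659(j81) + 301400] = ∠[2.9484e+05 + j53379] = 10.26°
∠T(j81) = −10.26° = -10.26°

-10.3°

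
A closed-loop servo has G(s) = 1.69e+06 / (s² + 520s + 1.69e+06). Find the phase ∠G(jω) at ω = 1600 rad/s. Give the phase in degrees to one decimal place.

∠[(j1600)² + 520(j1600) + 1.69e+06] = ∠[-8.7e+05 + j8.32e+05] = 136.28°
∠G(j1600) = −136.28° = -136.28°

-136.3°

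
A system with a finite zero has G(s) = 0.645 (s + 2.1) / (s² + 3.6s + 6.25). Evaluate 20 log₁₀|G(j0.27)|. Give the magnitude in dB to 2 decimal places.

|j0.27 + 2.1| = √(0.27² + 2.1²) = 2.117
|(j0.27)² + 3.6(j0.27) + 6.25| = |6.1771 + j0.972| = 6.253
|G(j0.27)| = 0.645 × 2.117 / 6.253 = 0.2184
20 log₁₀(0.2184) = -13.215 dB

-13.22 dB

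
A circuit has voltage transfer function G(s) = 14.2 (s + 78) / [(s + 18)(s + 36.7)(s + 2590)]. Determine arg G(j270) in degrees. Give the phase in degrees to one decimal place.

-100.5°

∠(j270 + 78) = arctan(270/78) = 73.89°
∠(j270 + 18) = arctan(270/18) = 86.19°
∠(j270 + 36.7) = arctan(270/36.7) = 82.26°
∠(j270 + 2590) = arctan(270/2590) = 5.95°
∠G(j270) = 73.89° − (86.19° + 82.26° + 5.95°) = -100.51°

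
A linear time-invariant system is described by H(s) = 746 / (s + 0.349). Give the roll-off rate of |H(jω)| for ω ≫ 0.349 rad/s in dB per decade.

-20 dB/decade

With 0 zeros and 1 pole, the high-frequency asymptotic slope is 20 × (0 − 1) = -20 dB/decade.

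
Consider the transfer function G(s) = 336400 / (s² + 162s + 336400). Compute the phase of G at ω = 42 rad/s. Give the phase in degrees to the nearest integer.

∠[(j42)² + 162(j42) + 336400] = ∠[3.3464e+05 + j6804] = 1.16°
∠G(j42) = −1.16° = -1.16°

-1°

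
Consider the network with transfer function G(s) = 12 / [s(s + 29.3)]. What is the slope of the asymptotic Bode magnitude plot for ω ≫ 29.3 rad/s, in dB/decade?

-40 dB/decade

With 0 zeros and 2 poles, the high-frequency asymptotic slope is 20 × (0 − 2) = -40 dB/decade.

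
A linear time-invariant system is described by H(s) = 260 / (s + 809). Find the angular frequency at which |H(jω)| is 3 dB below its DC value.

809 rad/sec

For a single-pole low-pass, the −3 dB point is at the pole: ω = 809 rad/sec.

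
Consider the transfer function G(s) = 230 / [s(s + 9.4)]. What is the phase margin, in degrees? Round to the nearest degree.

34°

Gain crossover: |G(jω)| = 1 at ω ≈ 13.8 rad/s.
∠G(j13.8) = −90° − arctan(13.8/9.4) ≈ -145.71°
PM = 180° + (-145.71°) = 34.29°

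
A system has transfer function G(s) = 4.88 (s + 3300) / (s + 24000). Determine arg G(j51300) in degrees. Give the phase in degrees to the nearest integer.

21°

∠(j51300 + 3300) = arctan(51300/3300) = 86.32°
∠(j51300 + 24000) = arctan(51300/24000) = 64.93°
∠G(j51300) = 86.32° − 64.93° = 21.39°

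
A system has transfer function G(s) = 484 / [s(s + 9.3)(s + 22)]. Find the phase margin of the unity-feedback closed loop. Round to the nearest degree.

Gain crossover: |G(jω)| = 1 at ω ≈ 2.28 rad/s.
∠G(j2.28) = −90° − arctan(2.28/9.3) − arctan(2.28/22) ≈ -109.73°
PM = 180° + (-109.73°) = 70.27°

70 deg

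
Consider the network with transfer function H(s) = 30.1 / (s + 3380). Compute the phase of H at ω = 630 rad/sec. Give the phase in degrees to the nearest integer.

∠(j630 + 3380) = arctan(630/3380) = 10.56°
∠H(j630) = −10.56° = -10.56°

-11°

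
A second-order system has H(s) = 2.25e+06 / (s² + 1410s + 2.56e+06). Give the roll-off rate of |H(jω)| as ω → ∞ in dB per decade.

With 0 zeros and 2 poles, the high-frequency asymptotic slope is 20 × (0 − 2) = -40 dB/decade.

-40 dB/decade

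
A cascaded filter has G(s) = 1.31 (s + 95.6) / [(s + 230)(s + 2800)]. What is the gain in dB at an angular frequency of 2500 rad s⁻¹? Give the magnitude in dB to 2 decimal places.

-69.17 dB

|j2500 + 95.6| = √(2500² + 95.6²) = 2502
|j2500 + 230| = √(2500² + 230²) = 2511
|j2500 + 2800| = √(2500² + 2800²) = 3754
|G(j2500)| = 1.31 × 2502 / (2511 × 3754) = 0.00034778
20 log₁₀(0.00034778) = -69.174 dB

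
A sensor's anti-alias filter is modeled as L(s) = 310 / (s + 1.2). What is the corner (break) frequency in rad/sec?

The single real pole at s = −1.2 gives a corner at ω = 1.2 rad/sec.

1.2 rad/sec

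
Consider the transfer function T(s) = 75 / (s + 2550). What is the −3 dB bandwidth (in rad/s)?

2550 rad/s

For a single-pole low-pass, the −3 dB point is at the pole: ω = 2550 rad/s.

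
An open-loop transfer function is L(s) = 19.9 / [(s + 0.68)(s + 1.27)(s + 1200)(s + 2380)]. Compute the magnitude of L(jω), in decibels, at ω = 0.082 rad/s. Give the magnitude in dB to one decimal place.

|j0.082 + 0.68| = √(0.082² + 0.68²) = 0.6849
|j0.082 + 1.27| = √(0.082² + 1.27²) = 1.273
|j0.082 + 1200| = √(0.082² + 1200²) = 1200
|j0.082 + 2380| = √(0.082² + 2380²) = 2380
|L(j0.082)| = 19.9 / (0.6849 × 1.273 × 1200 × 2380) = 7.9936e-06
20 log₁₀(7.9936e-06) = -101.95 dB

-101.9 dB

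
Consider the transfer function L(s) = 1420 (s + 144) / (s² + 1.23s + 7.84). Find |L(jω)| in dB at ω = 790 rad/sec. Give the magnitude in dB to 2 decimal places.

5.24 dB

|j790 + 144| = √(790² + 144²) = 803
|(j790)² + 1.23(j790) + 7.84| = |-6.2409e+05 + j971.7| = 6.241e+05
|L(j790)| = 1420 × 803 / 6.241e+05 = 1.8271
20 log₁₀(1.8271) = 5.235 dB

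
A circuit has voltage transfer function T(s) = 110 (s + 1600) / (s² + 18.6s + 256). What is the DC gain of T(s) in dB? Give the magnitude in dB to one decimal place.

56.7 dB

T(0) = 110 × 1600 / 256 = 687.5
20 log₁₀(687.5) = 56.75 dB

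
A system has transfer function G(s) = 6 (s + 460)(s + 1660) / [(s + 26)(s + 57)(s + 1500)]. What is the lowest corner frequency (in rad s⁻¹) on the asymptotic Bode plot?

26 rad s⁻¹

Break frequencies occur at each pole and zero magnitude: 26 rad s⁻¹, 57 rad s⁻¹, 460 rad s⁻¹, 1500 rad s⁻¹, 1660 rad s⁻¹.
The lowest is 26 rad s⁻¹.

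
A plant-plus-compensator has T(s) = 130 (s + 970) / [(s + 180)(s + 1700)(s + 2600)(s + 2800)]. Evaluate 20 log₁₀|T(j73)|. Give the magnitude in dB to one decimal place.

|j73 + 970| = √(73² + 970²) = 972.7
|j73 + 180| = √(73² + 180²) = 194.2
|j73 + 1700| = √(73² + 1700²) = 1702
|j73 + 2600| = √(73² + 2600²) = 2601
|j73 + 2800| = √(73² + 2800²) = 2801
|T(j73)| = 130 × 972.7 / (194.2 × 1702 × 2601 × 2801) = 5.2518e-08
20 log₁₀(5.2518e-08) = -145.59 dB

-145.6 dB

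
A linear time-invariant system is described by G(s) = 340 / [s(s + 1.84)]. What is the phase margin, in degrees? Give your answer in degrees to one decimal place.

Gain crossover: |G(jω)| = 1 at ω ≈ 18.4 rad/sec.
∠G(j18.4) = −90° − arctan(18.4/1.84) ≈ -174.29°
PM = 180° + (-174.29°) = 5.71°

5.7 deg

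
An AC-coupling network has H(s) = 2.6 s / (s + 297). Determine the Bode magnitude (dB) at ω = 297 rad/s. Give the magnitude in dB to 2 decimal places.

|j297| = 297
|j297 + 297| = √(297² + 297²) = 420
|H(j297)| = 2.6 × 297 / 420 = 1.8385
20 log₁₀(1.8385) = 5.289 dB

5.29 dB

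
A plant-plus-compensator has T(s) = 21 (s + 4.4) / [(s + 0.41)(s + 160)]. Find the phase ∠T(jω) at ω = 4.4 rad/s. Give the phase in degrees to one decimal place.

-41.3°

∠(j4.4 + 4.4) = arctan(4.4/4.4) = 45.00°
∠(j4.4 + 0.41) = arctan(4.4/0.41) = 84.68°
∠(j4.4 + 160) = arctan(4.4/160) = 1.58°
∠T(j4.4) = 45.00° − (84.68° + 1.58°) = -41.25°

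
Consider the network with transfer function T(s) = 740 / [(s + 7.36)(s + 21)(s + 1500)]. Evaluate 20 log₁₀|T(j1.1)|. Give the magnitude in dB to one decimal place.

-50.0 dB

|j1.1 + 7.36| = √(1.1² + 7.36²) = 7.442
|j1.1 + 21| = √(1.1² + 21²) = 21.03
|j1.1 + 1500| = √(1.1² + 1500²) = 1500
|T(j1.1)| = 740 / (7.442 × 21.03 × 1500) = 0.0031525
20 log₁₀(0.0031525) = -50.03 dB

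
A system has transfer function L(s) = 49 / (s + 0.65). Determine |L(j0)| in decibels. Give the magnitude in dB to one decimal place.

37.5 dB

L(0) = 49 / 0.65 = 75.385
20 log₁₀(75.385) = 37.55 dB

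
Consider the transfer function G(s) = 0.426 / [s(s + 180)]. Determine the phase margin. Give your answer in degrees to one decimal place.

Gain crossover: |G(jω)| = 1 at ω ≈ 0.00237 rad/s.
∠G(j0.00237) = −90° − arctan(0.00237/180) ≈ -90.00°
PM = 180° + (-90.00°) = 90.00°

90.0°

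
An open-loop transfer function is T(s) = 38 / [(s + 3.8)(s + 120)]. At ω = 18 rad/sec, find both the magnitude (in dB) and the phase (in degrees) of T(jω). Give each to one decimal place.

|T| = -35.4 dB, ∠T = -86.6°

|j18 + 3.8| = √(18² + 3.8²) = 18.4
|j18 + 120| = √(18² + 120²) = 121.3
|T(j18)| = 38 / (18.4 × 121.3) = 0.017023
20 log₁₀(0.017023) = -35.38 dB
∠(j18 + 3.8) = arctan(18/3.8) = 78.08°
∠(j18 + 120) = arctan(18/120) = 8.53°
∠T(j18) = − (78.08° + 8.53°) = -86.61°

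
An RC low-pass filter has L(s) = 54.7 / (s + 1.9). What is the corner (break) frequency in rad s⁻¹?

The single real pole at s = −1.9 gives a corner at ω = 1.9 rad s⁻¹.

1.9 rad s⁻¹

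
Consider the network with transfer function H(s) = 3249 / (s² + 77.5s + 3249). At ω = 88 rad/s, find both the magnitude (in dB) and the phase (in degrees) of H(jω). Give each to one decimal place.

|H| = -8.0 dB, ∠H = -123.4°

|(j88)² + 77.5(j88) + 3249| = |-4495 + j6820| = 8168
|H(j88)| = 3249 / 8168 = 0.39777
20 log₁₀(0.39777) = -8.01 dB
∠[(j88)² + 77.5(j88) + 3249] = ∠[-4495 + j6820] = 123.39°
∠H(j88) = −123.39° = -123.39°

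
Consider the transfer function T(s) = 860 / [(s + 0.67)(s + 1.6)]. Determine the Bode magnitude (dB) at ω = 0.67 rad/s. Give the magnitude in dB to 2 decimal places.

|j0.67 + 0.67| = √(0.67² + 0.67²) = 0.9475
|j0.67 + 1.6| = √(0.67² + 1.6²) = 1.735
|T(j0.67)| = 860 / (0.9475 × 1.735) = 523.24
20 log₁₀(523.24) = 54.374 dB

54.37 dB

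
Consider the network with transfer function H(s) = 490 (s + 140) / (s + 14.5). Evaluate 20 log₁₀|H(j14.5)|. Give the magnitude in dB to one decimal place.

70.5 dB

|j14.5 + 140| = √(14.5² + 140²) = 140.7
|j14.5 + 14.5| = √(14.5² + 14.5²) = 20.51
|H(j14.5)| = 490 × 140.7 / 20.51 = 3363.2
20 log₁₀(3363.2) = 70.54 dB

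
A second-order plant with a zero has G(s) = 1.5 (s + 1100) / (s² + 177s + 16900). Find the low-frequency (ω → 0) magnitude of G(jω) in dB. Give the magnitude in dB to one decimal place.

-20.2 dB

G(0) = 1.5 × 1100 / 16900 = 0.097633
20 log₁₀(0.097633) = -20.21 dB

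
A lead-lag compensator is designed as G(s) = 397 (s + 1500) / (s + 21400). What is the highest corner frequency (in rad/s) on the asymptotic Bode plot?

21400 rad/s

Break frequencies occur at each pole and zero magnitude: 1500 rad/s, 21400 rad/s.
The highest is 21400 rad/s.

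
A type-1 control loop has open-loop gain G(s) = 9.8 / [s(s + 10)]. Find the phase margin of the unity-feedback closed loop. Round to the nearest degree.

84°

Gain crossover: |G(jω)| = 1 at ω ≈ 0.975 rad/s.
∠G(j0.975) = −90° − arctan(0.975/10) ≈ -95.57°
PM = 180° + (-95.57°) = 84.43°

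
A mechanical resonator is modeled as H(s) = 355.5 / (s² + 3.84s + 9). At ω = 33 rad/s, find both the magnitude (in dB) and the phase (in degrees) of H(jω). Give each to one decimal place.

|(j33)² + 3.84(j33) + 9| = |-1080 + j126.72| = 1087
|H(j33)| = 355.5 / 1087 = 0.32692
20 log₁₀(0.32692) = -9.71 dB
∠[(j33)² + 3.84(j33) + 9] = ∠[-1080 + j126.72] = 173.31°
∠H(j33) = −173.31° = -173.31°

|H| = -9.7 dB, ∠H = -173.3°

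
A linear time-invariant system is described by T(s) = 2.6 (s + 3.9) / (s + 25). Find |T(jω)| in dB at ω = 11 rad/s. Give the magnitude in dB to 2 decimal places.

0.91 dB

|j11 + 3.9| = √(11² + 3.9²) = 11.67
|j11 + 25| = √(11² + 25²) = 27.31
|T(j11)| = 2.6 × 11.67 / 27.31 = 1.111
20 log₁₀(1.111) = 0.914 dB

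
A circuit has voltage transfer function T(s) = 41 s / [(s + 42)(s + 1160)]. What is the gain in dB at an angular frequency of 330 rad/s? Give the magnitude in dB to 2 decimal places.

|j330| = 330
|j330 + 42| = √(330² + 42²) = 332.7
|j330 + 1160| = √(330² + 1160²) = 1206
|T(j330)| = 41 × 330 / (332.7 × 1206) = 0.033724
20 log₁₀(0.033724) = -29.441 dB

-29.44 dB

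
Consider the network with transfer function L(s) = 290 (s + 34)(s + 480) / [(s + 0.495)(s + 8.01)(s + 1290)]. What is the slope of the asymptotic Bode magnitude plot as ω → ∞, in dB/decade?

With 2 zeros and 3 poles, the high-frequency asymptotic slope is 20 × (2 − 3) = -20 dB/decade.

-20 dB/decade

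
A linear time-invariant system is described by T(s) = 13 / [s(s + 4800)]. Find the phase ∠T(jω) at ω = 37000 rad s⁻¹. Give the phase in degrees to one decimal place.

-172.6°

∠(j37000 + 4800) = arctan(37000/4800) = 82.61°
∠(j37000) = 90.00°
∠T(j37000) = − (82.61° + 90.00°) = -172.61°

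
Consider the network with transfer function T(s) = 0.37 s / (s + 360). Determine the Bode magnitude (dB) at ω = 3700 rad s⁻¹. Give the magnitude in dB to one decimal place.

|j3700| = 3700
|j3700 + 360| = √(3700² + 360²) = 3717
|T(j3700)| = 0.37 × 3700 / 3717 = 0.36826
20 log₁₀(0.36826) = -8.68 dB

-8.7 dB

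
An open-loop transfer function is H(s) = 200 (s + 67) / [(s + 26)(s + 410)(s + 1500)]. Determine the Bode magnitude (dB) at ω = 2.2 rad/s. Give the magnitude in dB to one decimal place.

|j2.2 + 67| = √(2.2² + 67²) = 67.04
|j2.2 + 26| = √(2.2² + 26²) = 26.09
|j2.2 + 410| = √(2.2² + 410²) = 410
|j2.2 + 1500| = √(2.2² + 1500²) = 1500
|H(j2.2)| = 200 × 67.04 / (26.09 × 410 × 1500) = 0.00083548
20 log₁₀(0.00083548) = -61.56 dB

-61.6 dB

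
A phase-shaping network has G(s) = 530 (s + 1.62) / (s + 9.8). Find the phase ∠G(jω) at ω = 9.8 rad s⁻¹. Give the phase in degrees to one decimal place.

35.6°

∠(j9.8 + 1.62) = arctan(9.8/1.62) = 80.61°
∠(j9.8 + 9.8) = arctan(9.8/9.8) = 45.00°
∠G(j9.8) = 80.61° − 45.00° = 35.61°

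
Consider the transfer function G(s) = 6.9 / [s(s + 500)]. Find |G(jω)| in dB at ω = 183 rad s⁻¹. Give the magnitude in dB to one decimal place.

-83.0 dB

|j183 + 500| = √(183² + 500²) = 532.4
|j183| = 183
|G(j183)| = 6.9 / (532.4 × 183) = 7.0816e-05
20 log₁₀(7.0816e-05) = -83.00 dB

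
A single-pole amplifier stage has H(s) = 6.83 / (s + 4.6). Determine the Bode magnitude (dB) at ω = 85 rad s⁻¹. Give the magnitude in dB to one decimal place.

|j85 + 4.6| = √(85² + 4.6²) = 85.12
|H(j85)| = 6.83 / 85.12 = 0.080236
20 log₁₀(0.080236) = -21.91 dB

-21.9 dB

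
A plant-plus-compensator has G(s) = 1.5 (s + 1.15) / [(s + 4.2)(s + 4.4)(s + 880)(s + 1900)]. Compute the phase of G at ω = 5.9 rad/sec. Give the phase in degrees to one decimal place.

-29.4 deg

∠(j5.9 + 1.15) = arctan(5.9/1.15) = 78.97°
∠(j5.9 + 4.2) = arctan(5.9/4.2) = 54.55°
∠(j5.9 + 4.4) = arctan(5.9/4.4) = 53.29°
∠(j5.9 + 880) = arctan(5.9/880) = 0.38°
∠(j5.9 + 1900) = arctan(5.9/1900) = 0.18°
∠G(j5.9) = 78.97° − (54.55° + 53.29° + 0.38° + 0.18°) = -29.43°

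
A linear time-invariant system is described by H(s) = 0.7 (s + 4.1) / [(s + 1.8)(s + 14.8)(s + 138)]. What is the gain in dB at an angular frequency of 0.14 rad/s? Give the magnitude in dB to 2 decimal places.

|j0.14 + 4.1| = √(0.14² + 4.1²) = 4.102
|j0.14 + 1.8| = √(0.14² + 1.8²) = 1.805
|j0.14 + 14.8| = √(0.14² + 14.8²) = 14.8
|j0.14 + 138| = √(0.14² + 138²) = 138
|H(j0.14)| = 0.7 × 4.102 / (1.805 × 14.8 × 138) = 0.00077874
20 log₁₀(0.00077874) = -62.172 dB

-62.17 dB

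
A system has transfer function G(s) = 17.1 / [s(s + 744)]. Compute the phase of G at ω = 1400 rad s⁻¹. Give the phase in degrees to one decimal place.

∠(j1400 + 744) = arctan(1400/744) = 62.01°
∠(j1400) = 90.00°
∠G(j1400) = − (62.01° + 90.00°) = -152.01°

-152.0°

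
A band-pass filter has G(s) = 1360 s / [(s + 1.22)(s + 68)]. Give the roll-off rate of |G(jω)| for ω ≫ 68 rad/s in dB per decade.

-20 dB/decade

With 1 zero and 2 poles, the high-frequency asymptotic slope is 20 × (1 − 2) = -20 dB/decade.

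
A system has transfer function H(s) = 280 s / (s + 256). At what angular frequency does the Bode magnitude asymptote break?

The single real pole at s = −256 gives a corner at ω = 256 rad/s.

256 rad/s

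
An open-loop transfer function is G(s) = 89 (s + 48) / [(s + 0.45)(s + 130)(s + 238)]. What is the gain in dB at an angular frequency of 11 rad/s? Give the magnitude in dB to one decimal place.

|j11 + 48| = √(11² + 48²) = 49.24
|j11 + 0.45| = √(11² + 0.45²) = 11.01
|j11 + 130| = √(11² + 130²) = 130.5
|j11 + 238| = √(11² + 238²) = 238.3
|G(j11)| = 89 × 49.24 / (11.01 × 130.5 × 238.3) = 0.012807
20 log₁₀(0.012807) = -37.85 dB

-37.9 dB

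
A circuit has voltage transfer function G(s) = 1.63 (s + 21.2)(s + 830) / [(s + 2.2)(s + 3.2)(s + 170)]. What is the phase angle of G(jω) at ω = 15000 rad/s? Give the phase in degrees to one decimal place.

∠(j15000 + 21.2) = arctan(15000/21.2) = 89.92°
∠(j15000 + 830) = arctan(15000/830) = 86.83°
∠(j15000 + 2.2) = arctan(15000/2.2) = 89.99°
∠(j15000 + 3.2) = arctan(15000/3.2) = 89.99°
∠(j15000 + 170) = arctan(15000/170) = 89.35°
∠G(j15000) = 89.92° + 86.83° − (89.99° + 89.99° + 89.35°) = -92.58°

-92.6°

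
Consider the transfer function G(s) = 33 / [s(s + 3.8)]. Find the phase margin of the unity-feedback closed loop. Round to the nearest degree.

Gain crossover: |G(jω)| = 1 at ω ≈ 5.15 rad/sec.
∠G(j5.15) = −90° − arctan(5.15/3.8) ≈ -143.60°
PM = 180° + (-143.60°) = 36.40°

36°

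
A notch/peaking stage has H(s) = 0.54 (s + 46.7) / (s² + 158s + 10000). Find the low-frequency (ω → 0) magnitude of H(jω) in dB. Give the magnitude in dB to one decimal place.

-52.0 dB

H(0) = 0.54 × 46.7 / 10000 = 0.0025218
20 log₁₀(0.0025218) = -51.97 dB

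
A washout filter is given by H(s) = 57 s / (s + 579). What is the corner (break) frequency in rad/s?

579 rad/s

The single real pole at s = −579 gives a corner at ω = 579 rad/s.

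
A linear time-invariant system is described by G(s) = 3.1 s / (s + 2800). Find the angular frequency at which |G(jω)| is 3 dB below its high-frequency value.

For a single-pole high-pass, the −3 dB point is at the pole: ω = 2800 rad s⁻¹.

2800 rad s⁻¹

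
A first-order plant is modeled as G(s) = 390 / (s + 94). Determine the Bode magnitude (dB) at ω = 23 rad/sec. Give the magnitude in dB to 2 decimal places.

12.11 dB

|j23 + 94| = √(23² + 94²) = 96.77
|G(j23)| = 390 / 96.77 = 4.0301
20 log₁₀(4.0301) = 12.106 dB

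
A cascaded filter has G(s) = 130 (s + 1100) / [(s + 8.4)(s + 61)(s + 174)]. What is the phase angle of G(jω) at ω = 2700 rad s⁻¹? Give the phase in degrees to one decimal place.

∠(j2700 + 1100) = arctan(2700/1100) = 67.83°
∠(j2700 + 8.4) = arctan(2700/8.4) = 89.82°
∠(j2700 + 61) = arctan(2700/61) = 88.71°
∠(j2700 + 174) = arctan(2700/174) = 86.31°
∠G(j2700) = 67.83° − (89.82° + 88.71° + 86.31°) = -197.01°

-197.0°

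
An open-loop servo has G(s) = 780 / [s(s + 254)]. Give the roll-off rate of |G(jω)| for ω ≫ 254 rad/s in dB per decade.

-40 dB/decade

With 0 zeros and 2 poles, the high-frequency asymptotic slope is 20 × (0 − 2) = -40 dB/decade.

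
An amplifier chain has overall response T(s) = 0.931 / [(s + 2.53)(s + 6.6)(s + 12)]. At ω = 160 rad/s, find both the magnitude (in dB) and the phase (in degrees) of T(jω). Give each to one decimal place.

|T| = -132.9 dB, ∠T = -262.4°

|j160 + 2.53| = √(160² + 2.53²) = 160
|j160 + 6.6| = √(160² + 6.6²) = 160.1
|j160 + 12| = √(160² + 12²) = 160.4
|T(j160)| = 0.931 / (160 × 160.1 × 160.4) = 2.2644e-07
20 log₁₀(2.2644e-07) = -132.90 dB
∠(j160 + 2.53) = arctan(160/2.53) = 89.09°
∠(j160 + 6.6) = arctan(160/6.6) = 87.64°
∠(j160 + 12) = arctan(160/12) = 85.71°
∠T(j160) = − (89.09° + 87.64° + 85.71°) = -262.44°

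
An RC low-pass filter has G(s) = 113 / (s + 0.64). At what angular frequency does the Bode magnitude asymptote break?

The single real pole at s = −0.64 gives a corner at ω = 0.64 rad/s.

0.64 rad/s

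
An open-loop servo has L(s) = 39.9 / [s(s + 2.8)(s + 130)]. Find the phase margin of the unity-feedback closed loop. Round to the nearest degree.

88°

Gain crossover: |L(jω)| = 1 at ω ≈ 0.11 rad s⁻¹.
∠L(j0.11) = −90° − arctan(0.11/2.8) − arctan(0.11/130) ≈ -92.29°
PM = 180° + (-92.29°) = 87.71°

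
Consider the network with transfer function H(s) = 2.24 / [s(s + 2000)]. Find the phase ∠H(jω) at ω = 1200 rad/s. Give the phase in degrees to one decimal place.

-121.0°

∠(j1200 + 2000) = arctan(1200/2000) = 30.96°
∠(j1200) = 90.00°
∠H(j1200) = − (30.96° + 90.00°) = -120.96°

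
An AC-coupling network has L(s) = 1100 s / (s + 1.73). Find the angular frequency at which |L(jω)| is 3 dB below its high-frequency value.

For a single-pole high-pass, the −3 dB point is at the pole: ω = 1.73 rad/s.

1.73 rad/s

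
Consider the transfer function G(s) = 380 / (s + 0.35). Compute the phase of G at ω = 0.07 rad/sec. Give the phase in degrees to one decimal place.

-11.3°

∠(j0.07 + 0.35) = arctan(0.07/0.35) = 11.31°
∠G(j0.07) = −11.31° = -11.31°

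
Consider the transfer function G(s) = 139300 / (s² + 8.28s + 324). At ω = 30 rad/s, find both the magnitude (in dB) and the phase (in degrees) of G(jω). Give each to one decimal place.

|(j30)² + 8.28(j30) + 324| = |-576 + j248.4| = 627.3
|G(j30)| = 139300 / 627.3 = 222.07
20 log₁₀(222.07) = 46.93 dB
∠[(j30)² + 8.28(j30) + 324] = ∠[-576 + j248.4] = 156.67°
∠G(j30) = −156.67° = -156.67°

|G| = 46.9 dB, ∠G = -156.7°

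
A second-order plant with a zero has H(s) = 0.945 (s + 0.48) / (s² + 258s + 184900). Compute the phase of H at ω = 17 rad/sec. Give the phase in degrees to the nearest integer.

87°

∠(j17 + 0.48) = arctan(17/0.48) = 88.38°
∠[(j17)² + 258(j17) + 184900] = ∠[1.8461e+05 + j4386] = 1.36°
∠H(j17) = 88.38° − 1.36° = 87.02°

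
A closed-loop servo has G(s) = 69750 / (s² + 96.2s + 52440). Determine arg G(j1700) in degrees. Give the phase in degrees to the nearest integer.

∠[(j1700)² + 96.2(j1700) + 52440] = ∠[-2.8376e+06 + j1.6354e+05] = 176.70°
∠G(j1700) = −176.70° = -176.70°

-177°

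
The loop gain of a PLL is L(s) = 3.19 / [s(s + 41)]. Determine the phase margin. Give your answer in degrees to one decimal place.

Gain crossover: |L(jω)| = 1 at ω ≈ 0.0778 rad s⁻¹.
∠L(j0.0778) = −90° − arctan(0.0778/41) ≈ -90.11°
PM = 180° + (-90.11°) = 89.89°

89.9°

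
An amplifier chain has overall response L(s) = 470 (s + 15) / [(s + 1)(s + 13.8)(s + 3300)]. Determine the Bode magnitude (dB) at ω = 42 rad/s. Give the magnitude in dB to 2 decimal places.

|j42 + 15| = √(42² + 15²) = 44.6
|j42 + 1| = √(42² + 1²) = 42.01
|j42 + 13.8| = √(42² + 13.8²) = 44.21
|j42 + 3300| = √(42² + 3300²) = 3300
|L(j42)| = 470 × 44.6 / (42.01 × 44.21 × 3300) = 0.0034197
20 log₁₀(0.0034197) = -49.320 dB

-49.32 dB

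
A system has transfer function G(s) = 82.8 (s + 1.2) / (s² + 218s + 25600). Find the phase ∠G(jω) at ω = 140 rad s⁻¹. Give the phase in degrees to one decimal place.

∠(j140 + 1.2) = arctan(140/1.2) = 89.51°
∠[(j140)² + 218(j140) + 25600] = ∠[6000 + j30520] = 78.88°
∠G(j140) = 89.51° − 78.88° = 10.63°

10.6°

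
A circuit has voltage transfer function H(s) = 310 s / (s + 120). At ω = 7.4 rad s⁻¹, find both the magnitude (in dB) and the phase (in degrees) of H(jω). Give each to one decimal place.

|j7.4| = 7.4
|j7.4 + 120| = √(7.4² + 120²) = 120.2
|H(j7.4)| = 310 × 7.4 / 120.2 = 19.08
20 log₁₀(19.08) = 25.61 dB
∠(j7.4) = 90.00°
∠(j7.4 + 120) = arctan(7.4/120) = 3.53°
∠H(j7.4) = 90.00° − 3.53° = 86.47°

|H| = 25.6 dB, ∠H = 86.5°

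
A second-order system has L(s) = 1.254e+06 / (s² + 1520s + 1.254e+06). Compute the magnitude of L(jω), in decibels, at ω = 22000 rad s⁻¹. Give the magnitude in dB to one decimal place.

|(j22000)² + 1520(j22000) + 1.254e+06| = |-4.8275e+08 + j3.344e+07| = 4.839e+08
|L(j22000)| = 1.254e+06 / 4.839e+08 = 0.0025914
20 log₁₀(0.0025914) = -51.73 dB

-51.7 dB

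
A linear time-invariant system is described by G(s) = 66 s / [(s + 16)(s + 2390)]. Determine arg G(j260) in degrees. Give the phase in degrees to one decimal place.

-2.7°

∠(j260) = 90.00°
∠(j260 + 16) = arctan(260/16) = 86.48°
∠(j260 + 2390) = arctan(260/2390) = 6.21°
∠G(j260) = 90.00° − (86.48° + 6.21°) = -2.69°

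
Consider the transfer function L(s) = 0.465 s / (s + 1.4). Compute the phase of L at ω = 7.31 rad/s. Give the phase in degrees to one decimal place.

10.8°

∠(j7.31) = 90.00°
∠(j7.31 + 1.4) = arctan(7.31/1.4) = 79.16°
∠L(j7.31) = 90.00° − 79.16° = 10.84°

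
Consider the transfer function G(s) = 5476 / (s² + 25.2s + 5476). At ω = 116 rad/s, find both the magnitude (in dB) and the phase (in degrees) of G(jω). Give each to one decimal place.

|(j116)² + 25.2(j116) + 5476| = |-7980 + j2923.2| = 8499
|G(j116)| = 5476 / 8499 = 0.64434
20 log₁₀(0.64434) = -3.82 dB
∠[(j116)² + 25.2(j116) + 5476] = ∠[-7980 + j2923.2] = 159.88°
∠G(j116) = −159.88° = -159.88°

|G| = -3.8 dB, ∠G = -159.9°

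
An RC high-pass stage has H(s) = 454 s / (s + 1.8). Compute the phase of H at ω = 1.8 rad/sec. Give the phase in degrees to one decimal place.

45.0 deg

∠(j1.8) = 90.00°
∠(j1.8 + 1.8) = arctan(1.8/1.8) = 45.00°
∠H(j1.8) = 90.00° − 45.00° = 45.00°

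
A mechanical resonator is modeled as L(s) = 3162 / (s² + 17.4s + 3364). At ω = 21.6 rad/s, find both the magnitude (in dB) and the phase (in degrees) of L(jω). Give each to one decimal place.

|L| = 0.7 dB, ∠L = -7.4°

|(j21.6)² + 17.4(j21.6) + 3364| = |2897.4 + j375.84| = 2922
|L(j21.6)| = 3162 / 2922 = 1.0822
20 log₁₀(1.0822) = 0.69 dB
∠[(j21.6)² + 17.4(j21.6) + 3364] = ∠[2897.4 + j375.84] = 7.39°
∠L(j21.6) = −7.39° = -7.39°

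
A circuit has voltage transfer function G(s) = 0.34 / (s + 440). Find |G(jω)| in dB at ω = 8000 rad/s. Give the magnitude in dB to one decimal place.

|j8000 + 440| = √(8000² + 440²) = 8012
|G(j8000)| = 0.34 / 8012 = 4.2436e-05
20 log₁₀(4.2436e-05) = -87.45 dB

-87.4 dB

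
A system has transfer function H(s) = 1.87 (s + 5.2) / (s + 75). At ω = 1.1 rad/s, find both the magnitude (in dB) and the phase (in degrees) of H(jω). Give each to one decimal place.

|H| = -17.6 dB, ∠H = 11.1°

|j1.1 + 5.2| = √(1.1² + 5.2²) = 5.315
|j1.1 + 75| = √(1.1² + 75²) = 75.01
|H(j1.1)| = 1.87 × 5.315 / 75.01 = 0.13251
20 log₁₀(0.13251) = -17.56 dB
∠(j1.1 + 5.2) = arctan(1.1/5.2) = 11.94°
∠(j1.1 + 75) = arctan(1.1/75) = 0.84°
∠H(j1.1) = 11.94° − 0.84° = 11.10°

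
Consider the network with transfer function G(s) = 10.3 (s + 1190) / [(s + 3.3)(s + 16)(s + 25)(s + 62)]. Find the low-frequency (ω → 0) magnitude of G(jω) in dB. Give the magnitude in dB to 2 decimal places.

G(0) = 10.3 × 1190 / (3.3 × 16 × 25 × 62) = 0.14977
20 log₁₀(0.14977) = -16.492 dB

-16.49 dB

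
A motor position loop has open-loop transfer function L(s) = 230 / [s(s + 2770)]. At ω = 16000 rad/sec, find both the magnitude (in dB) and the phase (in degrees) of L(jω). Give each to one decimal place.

|j16000 + 2770| = √(16000² + 2770²) = 1.624e+04
|j16000| = 1.6e+04
|L(j16000)| = 230 / (1.624e+04 × 1.6e+04) = 8.8527e-07
20 log₁₀(8.8527e-07) = -121.06 dB
∠(j16000 + 2770) = arctan(16000/2770) = 80.18°
∠(j16000) = 90.00°
∠L(j16000) = − (80.18° + 90.00°) = -170.18°

|L| = -121.1 dB, ∠L = -170.2°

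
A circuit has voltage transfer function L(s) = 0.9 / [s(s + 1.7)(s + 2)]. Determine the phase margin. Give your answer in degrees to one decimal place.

Gain crossover: |L(jω)| = 1 at ω ≈ 0.259 rad/sec.
∠L(j0.259) = −90° − arctan(0.259/1.7) − arctan(0.259/2) ≈ -106.07°
PM = 180° + (-106.07°) = 73.93°

73.9°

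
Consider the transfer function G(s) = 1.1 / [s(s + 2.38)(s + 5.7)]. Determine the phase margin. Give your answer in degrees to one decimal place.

87.2 deg

Gain crossover: |G(jω)| = 1 at ω ≈ 0.081 rad/s.
∠G(j0.081) = −90° − arctan(0.081/2.38) − arctan(0.081/5.7) ≈ -92.76°
PM = 180° + (-92.76°) = 87.24°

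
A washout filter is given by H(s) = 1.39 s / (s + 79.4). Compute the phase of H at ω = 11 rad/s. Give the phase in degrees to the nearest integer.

82°

∠(j11) = 90.00°
∠(j11 + 79.4) = arctan(11/79.4) = 7.89°
∠H(j11) = 90.00° − 7.89° = 82.11°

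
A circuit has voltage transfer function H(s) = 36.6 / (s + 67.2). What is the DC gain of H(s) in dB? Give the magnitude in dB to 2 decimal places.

-5.28 dB

H(0) = 36.6 / 67.2 = 0.54464
20 log₁₀(0.54464) = -5.278 dB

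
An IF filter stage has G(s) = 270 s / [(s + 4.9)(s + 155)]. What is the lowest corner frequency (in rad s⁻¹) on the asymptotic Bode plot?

4.9 rad s⁻¹

Break frequencies occur at each pole and zero magnitude: 4.9 rad s⁻¹, 155 rad s⁻¹.
The lowest is 4.9 rad s⁻¹.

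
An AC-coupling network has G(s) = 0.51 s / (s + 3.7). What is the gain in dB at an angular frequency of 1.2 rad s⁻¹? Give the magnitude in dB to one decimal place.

-16.1 dB

|j1.2| = 1.2
|j1.2 + 3.7| = √(1.2² + 3.7²) = 3.89
|G(j1.2)| = 0.51 × 1.2 / 3.89 = 0.15734
20 log₁₀(0.15734) = -16.06 dB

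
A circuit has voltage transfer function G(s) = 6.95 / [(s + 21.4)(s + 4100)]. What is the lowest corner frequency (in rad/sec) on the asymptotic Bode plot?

Break frequencies occur at each pole and zero magnitude: 21.4 rad/sec, 4100 rad/sec.
The lowest is 21.4 rad/sec.

21.4 rad/sec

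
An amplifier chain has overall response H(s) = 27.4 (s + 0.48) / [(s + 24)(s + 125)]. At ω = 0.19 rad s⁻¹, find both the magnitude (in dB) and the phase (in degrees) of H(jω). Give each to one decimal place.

|H| = -46.5 dB, ∠H = 21.1°

|j0.19 + 0.48| = √(0.19² + 0.48²) = 0.5162
|j0.19 + 24| = √(0.19² + 24²) = 24
|j0.19 + 125| = √(0.19² + 125²) = 125
|H(j0.19)| = 27.4 × 0.5162 / (24 × 125) = 0.0047148
20 log₁₀(0.0047148) = -46.53 dB
∠(j0.19 + 0.48) = arctan(0.19/0.48) = 21.60°
∠(j0.19 + 24) = arctan(0.19/24) = 0.45°
∠(j0.19 + 125) = arctan(0.19/125) = 0.09°
∠H(j0.19) = 21.60° − (0.45° + 0.09°) = 21.05°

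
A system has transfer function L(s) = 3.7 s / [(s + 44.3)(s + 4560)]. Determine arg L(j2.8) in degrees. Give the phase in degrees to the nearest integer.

∠(j2.8) = 90.00°
∠(j2.8 + 44.3) = arctan(2.8/44.3) = 3.62°
∠(j2.8 + 4560) = arctan(2.8/4560) = 0.04°
∠L(j2.8) = 90.00° − (3.62° + 0.04°) = 86.35°

86°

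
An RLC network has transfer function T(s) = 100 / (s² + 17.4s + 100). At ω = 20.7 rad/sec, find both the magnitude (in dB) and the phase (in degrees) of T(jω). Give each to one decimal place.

|(j20.7)² + 17.4(j20.7) + 100| = |-328.49 + j360.18| = 487.5
|T(j20.7)| = 100 / 487.5 = 0.20514
20 log₁₀(0.20514) = -13.76 dB
∠[(j20.7)² + 17.4(j20.7) + 100] = ∠[-328.49 + j360.18] = 132.37°
∠T(j20.7) = −132.37° = -132.37°

|T| = -13.8 dB, ∠T = -132.4°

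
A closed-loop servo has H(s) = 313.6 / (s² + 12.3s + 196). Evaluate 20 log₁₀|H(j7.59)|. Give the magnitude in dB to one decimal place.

|(j7.59)² + 12.3(j7.59) + 196| = |138.39 + j93.357| = 166.9
|H(j7.59)| = 313.6 / 166.9 = 1.8786
20 log₁₀(1.8786) = 5.48 dB

5.5 dB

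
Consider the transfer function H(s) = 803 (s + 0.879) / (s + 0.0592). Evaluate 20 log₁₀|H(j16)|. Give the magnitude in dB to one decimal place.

|j16 + 0.879| = √(16² + 0.879²) = 16.02
|j16 + 0.0592| = √(16² + 0.0592²) = 16
|H(j16)| = 803 × 16.02 / 16 = 804.21
20 log₁₀(804.21) = 58.11 dB

58.1 dB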